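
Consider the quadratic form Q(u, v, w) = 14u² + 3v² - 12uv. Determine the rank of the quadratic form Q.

2

The symmetric matrix is A = [[14, -6, 0], [-6, 3, 0], [0, 0, 0]].
Symmetric row and column elimination reduces A to a congruent diagonal form with pivots 14, 3/7, 0.
That gives 2 positive, 1 zero pivots.
The rank is the number of nonzero pivots: 2.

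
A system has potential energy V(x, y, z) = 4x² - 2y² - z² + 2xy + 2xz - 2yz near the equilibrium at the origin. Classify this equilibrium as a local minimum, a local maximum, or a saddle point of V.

The Hessian at the origin is H = [[8, 2, 2], [2, -4, -2], [2, -2, -2]].
Congruent diagonalization of H (simultaneous row and column reduction) yields pivots 8, -9/2, -10/9.
Counting signs: 1 positive, 2 negative.
H is indefinite, so the origin is a saddle point.

saddle point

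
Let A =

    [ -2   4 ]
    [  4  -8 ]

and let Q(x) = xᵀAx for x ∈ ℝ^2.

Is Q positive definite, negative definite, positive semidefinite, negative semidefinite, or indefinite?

Applying the same elementary operations to the rows and columns of A produces a congruent diagonal matrix with entries -2, 0.
So there are 1 negative, 1 zero pivots.
Hence Q is negative semidefinite.

negative semidefinite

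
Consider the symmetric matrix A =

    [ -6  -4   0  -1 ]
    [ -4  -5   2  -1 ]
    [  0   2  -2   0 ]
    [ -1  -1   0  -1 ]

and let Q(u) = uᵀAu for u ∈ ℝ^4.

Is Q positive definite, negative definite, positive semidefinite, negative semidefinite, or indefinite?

negative definite

Congruent diagonalization of A (simultaneous row and column reduction) yields pivots -6, -7/3, -2/7, -1/2.
So there are 4 negative pivots.
Hence Q is negative definite.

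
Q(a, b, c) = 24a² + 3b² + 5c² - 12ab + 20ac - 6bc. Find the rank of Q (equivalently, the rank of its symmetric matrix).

The associated matrix is A = [[24, -6, 10], [-6, 3, -3], [10, -3, 5]].
Row-reducing A symmetrically gives the diagonal entries 24, 3/2, 2/3.
So there are 3 positive pivots.
The rank is the number of nonzero pivots: 3.

3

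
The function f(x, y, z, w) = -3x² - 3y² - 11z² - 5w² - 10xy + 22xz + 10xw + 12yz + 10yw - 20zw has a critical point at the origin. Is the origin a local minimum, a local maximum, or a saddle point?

The Hessian at the origin is H = [[-6, -10, 22, 10], [-10, -6, 12, 10], [22, 12, -22, -20], [10, 10, -20, -10]].
Symmetric row and column elimination reduces H to a congruent diagonal form with pivots -6, 32/3, 13/8, 20/13.
That gives 3 positive, 1 negative pivots.
H is indefinite, so the origin is a saddle point.

saddle point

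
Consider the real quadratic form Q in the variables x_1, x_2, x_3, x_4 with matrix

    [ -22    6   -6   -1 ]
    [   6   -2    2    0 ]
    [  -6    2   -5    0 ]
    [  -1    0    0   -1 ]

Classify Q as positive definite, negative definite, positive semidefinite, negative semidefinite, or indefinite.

Leading principal minors: Δ_1 = -22, Δ_2 = 8, Δ_3 = -24, Δ_4 = 18.
The signs alternate starting with Δ_1 < 0, so by Sylvester's criterion Q is negative definite.

negative definite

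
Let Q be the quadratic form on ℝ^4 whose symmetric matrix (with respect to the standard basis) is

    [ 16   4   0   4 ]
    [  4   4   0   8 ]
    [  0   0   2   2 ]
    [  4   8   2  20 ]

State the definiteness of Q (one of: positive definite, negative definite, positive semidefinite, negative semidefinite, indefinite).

Leading principal minors: Δ_1 = 16, Δ_2 = 48, Δ_3 = 96, Δ_4 = 64.
All leading principal minors are positive, so by Sylvester's criterion Q is positive definite.

positive definite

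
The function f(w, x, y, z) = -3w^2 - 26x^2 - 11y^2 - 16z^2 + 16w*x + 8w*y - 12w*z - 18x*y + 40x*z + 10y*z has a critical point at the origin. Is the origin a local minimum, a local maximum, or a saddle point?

local maximum

The Hessian at the origin is H = [[-6, 16, 8, -12], [16, -52, -18, 40], [8, -18, -22, 10], [-12, 40, 10, -32]].
Congruent diagonalization of H (simultaneous row and column reduction) yields pivots -6, -28/3, -71/7, -12/71.
Counting signs: 4 negative.
H is negative definite, so the origin is a strict local maximum.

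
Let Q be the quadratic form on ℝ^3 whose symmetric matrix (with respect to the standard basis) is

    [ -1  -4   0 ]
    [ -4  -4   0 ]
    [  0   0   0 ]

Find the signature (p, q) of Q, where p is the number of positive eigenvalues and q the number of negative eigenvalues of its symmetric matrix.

Congruent diagonalization of A (simultaneous row and column reduction) yields pivots -1, 12, 0.
That gives 1 positive, 1 negative, 1 zero pivots.

(1, 1)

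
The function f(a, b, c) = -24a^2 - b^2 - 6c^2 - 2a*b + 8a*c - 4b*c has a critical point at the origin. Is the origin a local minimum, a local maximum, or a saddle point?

The Hessian at the origin is H = [[-48, -2, 8], [-2, -2, -4], [8, -4, -12]].
Congruent diagonalization of H (simultaneous row and column reduction) yields pivots -48, -23/12, -20/23.
So there are 3 negative pivots.
H is negative definite, so the origin is a strict local maximum.

local maximum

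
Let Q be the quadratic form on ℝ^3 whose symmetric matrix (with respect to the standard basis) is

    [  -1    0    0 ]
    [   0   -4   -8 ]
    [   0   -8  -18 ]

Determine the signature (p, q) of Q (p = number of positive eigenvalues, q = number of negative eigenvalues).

(0, 3)

Symmetric row and column elimination reduces A to a congruent diagonal form with pivots -1, -4, -2.
That gives 3 negative pivots.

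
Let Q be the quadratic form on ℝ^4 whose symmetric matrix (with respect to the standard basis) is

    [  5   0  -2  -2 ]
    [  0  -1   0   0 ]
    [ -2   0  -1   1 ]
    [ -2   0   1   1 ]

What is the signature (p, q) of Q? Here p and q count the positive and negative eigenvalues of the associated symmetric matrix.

Symmetric row and column elimination reduces A to a congruent diagonal form with pivots 5, -1, -9/5, 2/9.
That gives 2 positive, 2 negative pivots.

(2, 2)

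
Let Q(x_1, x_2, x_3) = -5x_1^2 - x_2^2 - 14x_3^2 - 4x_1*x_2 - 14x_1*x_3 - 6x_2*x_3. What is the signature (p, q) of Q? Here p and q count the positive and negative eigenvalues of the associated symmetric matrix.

(0, 3)

The associated matrix is A = [[-5, -2, -7], [-2, -1, -3], [-7, -3, -14]].
Row-reducing A symmetrically gives the diagonal entries -5, -1/5, -4.
So there are 3 negative pivots.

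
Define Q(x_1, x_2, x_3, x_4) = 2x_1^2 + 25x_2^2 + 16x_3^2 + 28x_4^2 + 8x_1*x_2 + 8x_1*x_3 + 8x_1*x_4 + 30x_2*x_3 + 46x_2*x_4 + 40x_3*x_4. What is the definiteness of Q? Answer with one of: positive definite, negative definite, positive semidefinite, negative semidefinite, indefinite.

The symmetric matrix is A = [[2, 4, 4, 4], [4, 25, 15, 23], [4, 15, 16, 20], [4, 23, 20, 28]].
Congruent diagonalization of A (simultaneous row and column reduction) yields pivots 2, 17, 87/17, 4/29.
So there are 4 positive pivots.
Hence Q is positive definite.

positive definite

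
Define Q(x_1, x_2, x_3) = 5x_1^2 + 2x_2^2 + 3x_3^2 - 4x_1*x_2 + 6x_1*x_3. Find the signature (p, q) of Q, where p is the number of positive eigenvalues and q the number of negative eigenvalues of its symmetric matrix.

(2, 0)

Write A = [[5, -2, 3], [-2, 2, 0], [3, 0, 3]].
Congruent diagonalization of A (simultaneous row and column reduction) yields pivots 5, 6/5, 0.
That gives 2 positive, 1 zero pivots.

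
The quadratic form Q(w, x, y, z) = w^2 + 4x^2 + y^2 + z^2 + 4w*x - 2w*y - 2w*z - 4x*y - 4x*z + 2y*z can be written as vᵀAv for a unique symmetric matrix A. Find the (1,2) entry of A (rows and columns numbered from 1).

The coefficient of w·x in Q is 4. For a symmetric A this equals A[1,2] + A[2,1] = 2·A[1,2].
So A[1,2] = 4/2 = 2.

2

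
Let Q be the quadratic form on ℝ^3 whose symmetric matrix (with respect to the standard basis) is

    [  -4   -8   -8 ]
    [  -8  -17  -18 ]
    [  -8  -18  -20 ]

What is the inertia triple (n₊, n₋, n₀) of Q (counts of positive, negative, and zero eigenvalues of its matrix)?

(0, 2, 1)

Congruent diagonalization of A (simultaneous row and column reduction) yields pivots -4, -1, 0.
That gives 2 negative, 1 zero pivots.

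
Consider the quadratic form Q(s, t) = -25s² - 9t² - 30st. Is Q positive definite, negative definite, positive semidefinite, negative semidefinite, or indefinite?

negative semidefinite

The symmetric matrix is A = [[-25, -15], [-15, -9]].
Congruent diagonalization of A (simultaneous row and column reduction) yields pivots -25, 0.
That gives 1 negative, 1 zero pivots.
Hence Q is negative semidefinite.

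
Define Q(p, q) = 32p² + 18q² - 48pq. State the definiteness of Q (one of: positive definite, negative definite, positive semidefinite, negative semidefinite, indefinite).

Write A = [[32, -24], [-24, 18]].
Applying the same elementary operations to the rows and columns of A produces a congruent diagonal matrix with entries 32, 0.
Counting signs: 1 positive, 1 zero.
Hence Q is positive semidefinite.

positive semidefinite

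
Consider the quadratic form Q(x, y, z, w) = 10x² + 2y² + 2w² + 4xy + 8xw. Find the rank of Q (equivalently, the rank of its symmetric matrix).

2

The symmetric matrix is A = [[10, 2, 0, 4], [2, 2, 0, 0], [0, 0, 0, 0], [4, 0, 0, 2]].
Applying the same elementary operations to the rows and columns of A produces a congruent diagonal matrix with entries 10, 8/5, 0, 0.
So there are 2 positive, 2 zero pivots.
The rank is the number of nonzero pivots: 2.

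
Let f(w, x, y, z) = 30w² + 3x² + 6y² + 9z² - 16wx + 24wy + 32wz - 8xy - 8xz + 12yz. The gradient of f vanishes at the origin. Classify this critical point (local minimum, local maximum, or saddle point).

The Hessian at the origin is H = [[60, -16, 24, 32], [-16, 6, -8, -8], [24, -8, 12, 12], [32, -8, 12, 18]].
Row-reducing H symmetrically gives the diagonal entries 60, 26/15, 12/13, 2/3.
Counting signs: 4 positive.
H is positive definite, so the origin is a strict local minimum.

local minimum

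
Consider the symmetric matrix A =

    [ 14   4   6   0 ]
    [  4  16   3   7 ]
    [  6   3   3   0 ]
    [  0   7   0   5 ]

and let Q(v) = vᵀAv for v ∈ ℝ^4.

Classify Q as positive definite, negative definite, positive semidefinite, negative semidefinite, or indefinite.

Congruent diagonalization of A (simultaneous row and column reduction) yields pivots 14, 104/7, 33/104, 6/11.
So there are 4 positive pivots.
Hence Q is positive definite.

positive definite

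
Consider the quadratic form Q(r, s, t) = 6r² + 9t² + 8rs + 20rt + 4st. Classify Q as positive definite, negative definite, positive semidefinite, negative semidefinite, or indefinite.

The associated matrix is A = [[6, 4, 10], [4, 0, 2], [10, 2, 9]].
Applying the same elementary operations to the rows and columns of A produces a congruent diagonal matrix with entries 6, -8/3, 1/2.
Counting signs: 2 positive, 1 negative.
Hence Q is indefinite.

indefinite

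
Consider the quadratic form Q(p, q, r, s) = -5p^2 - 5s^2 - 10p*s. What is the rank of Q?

The symmetric matrix is A = [[-5, 0, 0, -5], [0, 0, 0, 0], [0, 0, 0, 0], [-5, 0, 0, -5]].
Row-reducing A symmetrically gives the diagonal entries -5, 0, 0, 0.
Counting signs: 1 negative, 3 zero.
The rank is the number of nonzero pivots: 1.

1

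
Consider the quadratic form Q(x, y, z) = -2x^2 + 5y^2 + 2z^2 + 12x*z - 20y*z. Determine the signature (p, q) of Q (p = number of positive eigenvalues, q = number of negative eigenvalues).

(1, 1)

The symmetric matrix is A = [[-2, 0, 6], [0, 5, -10], [6, -10, 2]].
Congruent diagonalization of A (simultaneous row and column reduction) yields pivots -2, 5, 0.
Counting signs: 1 positive, 1 negative, 1 zero.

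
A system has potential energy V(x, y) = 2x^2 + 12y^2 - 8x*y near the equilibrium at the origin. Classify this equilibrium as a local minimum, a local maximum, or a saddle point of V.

The Hessian at the origin is H = [[4, -8], [-8, 24]].
det H = 4·24 − (-8)² = 32 > 0 and H[1,1] = 4 > 0, so H is positive definite.
Therefore the origin is a local minimum.

local minimum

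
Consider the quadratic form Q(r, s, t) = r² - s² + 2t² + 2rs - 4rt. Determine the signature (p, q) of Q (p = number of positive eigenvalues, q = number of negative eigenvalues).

The symmetric matrix is A = [[1, 1, -2], [1, -1, 0], [-2, 0, 2]].
Applying the same elementary operations to the rows and columns of A produces a congruent diagonal matrix with entries 1, -2, 0.
That gives 1 positive, 1 negative, 1 zero pivots.

(1, 1)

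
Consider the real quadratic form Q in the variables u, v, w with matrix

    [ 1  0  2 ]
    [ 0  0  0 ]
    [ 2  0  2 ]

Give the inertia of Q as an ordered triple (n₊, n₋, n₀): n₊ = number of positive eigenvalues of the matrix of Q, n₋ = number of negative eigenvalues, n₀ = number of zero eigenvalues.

Symmetric row and column elimination reduces A to a congruent diagonal form with pivots 1, 0, -2.
Counting signs: 1 positive, 1 negative, 1 zero.

(1, 1, 1)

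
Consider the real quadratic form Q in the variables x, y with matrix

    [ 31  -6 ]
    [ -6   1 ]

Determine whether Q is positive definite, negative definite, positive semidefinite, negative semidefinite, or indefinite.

Row-reducing A symmetrically gives the diagonal entries 31, -5/31.
So there are 1 positive, 1 negative pivots.
Hence Q is indefinite.

indefinite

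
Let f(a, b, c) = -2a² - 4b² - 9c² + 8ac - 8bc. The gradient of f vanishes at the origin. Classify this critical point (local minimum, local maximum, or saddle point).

saddle point

The Hessian at the origin is H = [[-4, 0, 8], [0, -8, -8], [8, -8, -18]].
Symmetric row and column elimination reduces H to a congruent diagonal form with pivots -4, -8, 6.
That gives 1 positive, 2 negative pivots.
H is indefinite, so the origin is a saddle point.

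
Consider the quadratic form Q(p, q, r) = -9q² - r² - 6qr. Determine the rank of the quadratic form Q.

The symmetric matrix is A = [[0, 0, 0], [0, -9, -3], [0, -3, -1]].
Congruent diagonalization of A (simultaneous row and column reduction) yields pivots 0, -9, 0.
That gives 1 negative, 2 zero pivots.
The rank is the number of nonzero pivots: 1.

1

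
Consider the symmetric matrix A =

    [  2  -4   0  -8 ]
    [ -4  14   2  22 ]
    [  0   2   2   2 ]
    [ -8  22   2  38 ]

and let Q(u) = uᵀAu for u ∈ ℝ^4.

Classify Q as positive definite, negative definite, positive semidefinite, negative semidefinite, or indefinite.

Applying the same elementary operations to the rows and columns of A produces a congruent diagonal matrix with entries 2, 6, 4/3, 0.
So there are 3 positive, 1 zero pivots.
Hence Q is positive semidefinite.

positive semidefinite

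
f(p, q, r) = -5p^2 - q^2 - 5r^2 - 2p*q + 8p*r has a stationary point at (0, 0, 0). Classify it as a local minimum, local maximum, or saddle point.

The Hessian at the origin is H = [[-10, -2, 8], [-2, -2, 0], [8, 0, -10]].
Congruent diagonalization of H (simultaneous row and column reduction) yields pivots -10, -8/5, -2.
Counting signs: 3 negative.
H is negative definite, so the origin is a strict local maximum.

local maximum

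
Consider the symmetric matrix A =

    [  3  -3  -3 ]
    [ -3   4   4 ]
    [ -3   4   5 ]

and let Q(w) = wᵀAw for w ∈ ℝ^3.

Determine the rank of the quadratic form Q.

Congruent diagonalization of A (simultaneous row and column reduction) yields pivots 3, 1, 1.
So there are 3 positive pivots.
The rank is the number of nonzero pivots: 3.

3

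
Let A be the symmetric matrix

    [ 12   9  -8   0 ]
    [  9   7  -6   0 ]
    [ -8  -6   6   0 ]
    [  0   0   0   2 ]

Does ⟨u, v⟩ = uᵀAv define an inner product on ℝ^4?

yes

Leading principal minors: Δ_1 = 12, Δ_2 = 3, Δ_3 = 2, Δ_4 = 4.
All leading principal minors are positive, so by Sylvester's criterion Q is positive definite.
⟨·,·⟩ is an inner product exactly when A is positive definite.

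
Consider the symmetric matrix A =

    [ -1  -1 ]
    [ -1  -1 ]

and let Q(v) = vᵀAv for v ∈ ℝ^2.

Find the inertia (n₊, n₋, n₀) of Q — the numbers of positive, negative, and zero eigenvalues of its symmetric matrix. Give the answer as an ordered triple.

Row-reducing A symmetrically gives the diagonal entries -1, 0.
Counting signs: 1 negative, 1 zero.

(0, 1, 1)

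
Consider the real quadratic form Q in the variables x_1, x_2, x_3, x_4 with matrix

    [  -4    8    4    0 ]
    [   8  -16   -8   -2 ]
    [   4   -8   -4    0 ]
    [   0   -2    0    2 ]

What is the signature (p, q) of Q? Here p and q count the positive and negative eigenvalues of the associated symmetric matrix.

By Sylvester's law of inertia any congruent diagonalization of A has 1 positive, 2 negative and 1 zero entries.

(1, 2)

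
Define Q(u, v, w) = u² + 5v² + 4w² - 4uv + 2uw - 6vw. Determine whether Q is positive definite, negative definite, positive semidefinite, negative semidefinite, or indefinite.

positive definite

The symmetric matrix of Q is A = [[1, -2, 1], [-2, 5, -3], [1, -3, 4]].
Leading principal minors: Δ_1 = 1, Δ_2 = 1, Δ_3 = 2.
All leading principal minors are positive, so by Sylvester's criterion Q is positive definite.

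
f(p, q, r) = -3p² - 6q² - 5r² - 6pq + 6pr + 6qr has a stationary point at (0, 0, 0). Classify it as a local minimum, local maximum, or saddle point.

local maximum

The Hessian at the origin is H = [[-6, -6, 6], [-6, -12, 6], [6, 6, -10]].
Applying the same elementary operations to the rows and columns of H produces a congruent diagonal matrix with entries -6, -6, -4.
Counting signs: 3 negative.
H is negative definite, so the origin is a strict local maximum.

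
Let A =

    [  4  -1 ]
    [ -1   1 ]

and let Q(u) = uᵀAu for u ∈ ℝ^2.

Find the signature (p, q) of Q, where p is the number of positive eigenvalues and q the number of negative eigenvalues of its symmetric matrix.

Symmetric row and column elimination reduces A to a congruent diagonal form with pivots 4, 3/4.
That gives 2 positive pivots.

(2, 0)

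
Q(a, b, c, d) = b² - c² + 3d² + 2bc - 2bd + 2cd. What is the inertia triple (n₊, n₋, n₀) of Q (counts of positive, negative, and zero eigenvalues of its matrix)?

Write A = [[0, 0, 0, 0], [0, 1, 1, -1], [0, 1, -1, 1], [0, -1, 1, 3]].
Row-reducing A symmetrically gives the diagonal entries 0, 1, -2, 4.
Counting signs: 2 positive, 1 negative, 1 zero.

(2, 1, 1)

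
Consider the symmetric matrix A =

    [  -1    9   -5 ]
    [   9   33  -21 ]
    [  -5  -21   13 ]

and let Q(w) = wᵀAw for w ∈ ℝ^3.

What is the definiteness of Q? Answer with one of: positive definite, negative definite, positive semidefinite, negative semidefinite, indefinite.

An LDLᵀ factorisation of A has diagonal entries -1, 114, -4/19.
Counting signs: 1 positive, 2 negative.
Hence Q is indefinite.

indefinite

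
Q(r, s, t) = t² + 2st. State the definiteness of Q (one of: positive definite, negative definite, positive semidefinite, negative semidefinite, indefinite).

The symmetric matrix is A = [[0, 0, 0], [0, 0, 1], [0, 1, 1]].
A is congruent to a diagonal matrix with 1 positive, 1 negative and 1 zero entries, so Q is indefinite.

indefinite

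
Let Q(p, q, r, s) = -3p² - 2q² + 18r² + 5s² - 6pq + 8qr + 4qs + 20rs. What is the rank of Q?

Write A = [[-3, -3, 0, 0], [-3, -2, 4, 2], [0, 4, 18, 10], [0, 2, 10, 5]].
Applying the same elementary operations to the rows and columns of A produces a congruent diagonal matrix with entries -3, 1, 2, -1.
Counting signs: 2 positive, 2 negative.
The rank is the number of nonzero pivots: 4.

4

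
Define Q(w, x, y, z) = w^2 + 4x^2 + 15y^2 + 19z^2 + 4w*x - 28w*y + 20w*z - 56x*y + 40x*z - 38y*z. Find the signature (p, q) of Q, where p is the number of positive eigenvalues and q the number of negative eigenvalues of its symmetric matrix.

(1, 2)

The associated matrix is A = [[1, 2, -14, 10], [2, 4, -28, 20], [-14, -28, 15, -19], [10, 20, -19, 19]].
Congruent diagonalization of A (simultaneous row and column reduction) yields pivots 1, 0, -181, -20/181.
Counting signs: 1 positive, 2 negative, 1 zero.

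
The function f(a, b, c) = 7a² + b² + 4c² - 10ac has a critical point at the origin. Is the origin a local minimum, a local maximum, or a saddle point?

local minimum

The Hessian at the origin is H = [[14, 0, -10], [0, 2, 0], [-10, 0, 8]].
Applying the same elementary operations to the rows and columns of H produces a congruent diagonal matrix with entries 14, 2, 6/7.
So there are 3 positive pivots.
H is positive definite, so the origin is a strict local minimum.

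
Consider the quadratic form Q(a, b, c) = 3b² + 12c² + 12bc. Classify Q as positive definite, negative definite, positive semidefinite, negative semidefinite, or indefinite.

positive semidefinite

Write A = [[0, 0, 0], [0, 3, 6], [0, 6, 12]].
Symmetric row and column elimination reduces A to a congruent diagonal form with pivots 0, 3, 0.
That gives 1 positive, 2 zero pivots.
Hence Q is positive semidefinite.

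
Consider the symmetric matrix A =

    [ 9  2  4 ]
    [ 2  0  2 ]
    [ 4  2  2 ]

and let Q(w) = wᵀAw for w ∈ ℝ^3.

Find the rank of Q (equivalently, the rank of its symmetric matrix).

Row-reducing A symmetrically gives the diagonal entries 9, -4/9, 3.
That gives 2 positive, 1 negative pivots.
The rank is the number of nonzero pivots: 3.

3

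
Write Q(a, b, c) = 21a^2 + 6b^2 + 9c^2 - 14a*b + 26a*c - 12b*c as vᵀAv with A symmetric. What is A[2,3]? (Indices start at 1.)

The coefficient of b·c in Q is -12. For a symmetric A this equals A[2,3] + A[3,2] = 2·A[2,3].
So A[2,3] = -12/2 = -6.

-6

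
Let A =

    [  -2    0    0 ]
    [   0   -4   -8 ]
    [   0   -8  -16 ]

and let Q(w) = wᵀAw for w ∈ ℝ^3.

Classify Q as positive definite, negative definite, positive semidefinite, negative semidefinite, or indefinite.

negative semidefinite

Symmetric row and column elimination reduces A to a congruent diagonal form with pivots -2, -4, 0.
So there are 2 negative, 1 zero pivots.
Hence Q is negative semidefinite.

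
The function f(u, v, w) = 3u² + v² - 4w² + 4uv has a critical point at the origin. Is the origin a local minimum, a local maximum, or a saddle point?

The Hessian at the origin is H = [[6, 4, 0], [4, 2, 0], [0, 0, -8]].
Row-reducing H symmetrically gives the diagonal entries 6, -2/3, -8.
So there are 1 positive, 2 negative pivots.
H is indefinite, so the origin is a saddle point.

saddle point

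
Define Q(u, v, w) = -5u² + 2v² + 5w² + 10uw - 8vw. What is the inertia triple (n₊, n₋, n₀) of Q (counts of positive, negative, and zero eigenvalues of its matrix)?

(2, 1, 0)

Write A = [[-5, 0, 5], [0, 2, -4], [5, -4, 5]].
An LDLᵀ factorisation of A has diagonal entries -5, 2, 2.
Counting signs: 2 positive, 1 negative.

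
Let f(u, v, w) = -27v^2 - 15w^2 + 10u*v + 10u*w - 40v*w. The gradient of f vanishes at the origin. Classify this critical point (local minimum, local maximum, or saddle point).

The Hessian at the origin is H = [[0, 10, 10], [10, -54, -40], [10, -40, -30]].
H is indefinite, so the origin is a saddle point.

saddle point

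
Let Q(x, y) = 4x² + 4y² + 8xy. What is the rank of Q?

1

Write A = [[4, 4], [4, 4]].
Congruent diagonalization of A (simultaneous row and column reduction) yields pivots 4, 0.
Counting signs: 1 positive, 1 zero.
The rank is the number of nonzero pivots: 1.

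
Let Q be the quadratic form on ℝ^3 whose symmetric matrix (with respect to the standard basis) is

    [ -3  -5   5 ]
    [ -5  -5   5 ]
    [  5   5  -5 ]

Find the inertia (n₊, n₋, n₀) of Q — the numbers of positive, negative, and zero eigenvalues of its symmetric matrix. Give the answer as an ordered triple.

Symmetric row and column elimination reduces A to a congruent diagonal form with pivots -3, 10/3, 0.
Counting signs: 1 positive, 1 negative, 1 zero.

(1, 1, 1)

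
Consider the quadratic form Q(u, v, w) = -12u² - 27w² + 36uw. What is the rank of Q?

The symmetric matrix is A = [[-12, 0, 18], [0, 0, 0], [18, 0, -27]].
Symmetric row and column elimination reduces A to a congruent diagonal form with pivots -12, 0, 0.
So there are 1 negative, 2 zero pivots.
The rank is the number of nonzero pivots: 1.

1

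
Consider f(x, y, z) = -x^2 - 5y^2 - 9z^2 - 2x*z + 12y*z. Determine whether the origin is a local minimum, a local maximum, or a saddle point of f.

The Hessian at the origin is H = [[-2, 0, -2], [0, -10, 12], [-2, 12, -18]].
Row-reducing H symmetrically gives the diagonal entries -2, -10, -8/5.
That gives 3 negative pivots.
H is negative definite, so the origin is a strict local maximum.

local maximum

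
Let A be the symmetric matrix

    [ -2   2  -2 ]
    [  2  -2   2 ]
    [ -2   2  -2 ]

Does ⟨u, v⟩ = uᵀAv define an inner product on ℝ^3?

no

Applying the same elementary operations to the rows and columns of A produces a congruent diagonal matrix with entries -2, 0, 0.
So there are 1 negative, 2 zero pivots.
Hence Q is negative semidefinite.
⟨·,·⟩ is an inner product exactly when A is positive definite.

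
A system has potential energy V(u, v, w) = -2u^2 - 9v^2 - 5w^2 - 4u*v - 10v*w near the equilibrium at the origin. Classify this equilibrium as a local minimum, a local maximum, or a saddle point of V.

The Hessian at the origin is H = [[-4, -4, 0], [-4, -18, -10], [0, -10, -10]].
Row-reducing H symmetrically gives the diagonal entries -4, -14, -20/7.
That gives 3 negative pivots.
H is negative definite, so the origin is a strict local maximum.

local maximum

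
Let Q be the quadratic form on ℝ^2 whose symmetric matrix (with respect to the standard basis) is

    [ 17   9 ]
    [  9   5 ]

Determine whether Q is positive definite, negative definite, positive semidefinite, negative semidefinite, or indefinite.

positive definite

For the 2×2 matrix [[17, 9], [9, 5]]: det = 17·5 − (9)² = 4, trace = 22.
det > 0 so both eigenvalues share the sign of the trace; trace = 22 > 0 ⇒ both positive.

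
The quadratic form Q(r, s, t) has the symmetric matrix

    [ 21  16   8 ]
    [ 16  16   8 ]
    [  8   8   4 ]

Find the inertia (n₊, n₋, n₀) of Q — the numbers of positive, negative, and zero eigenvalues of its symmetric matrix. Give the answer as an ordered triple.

Congruent diagonalization of A (simultaneous row and column reduction) yields pivots 21, 80/21, 0.
So there are 2 positive, 1 zero pivots.

(2, 0, 1)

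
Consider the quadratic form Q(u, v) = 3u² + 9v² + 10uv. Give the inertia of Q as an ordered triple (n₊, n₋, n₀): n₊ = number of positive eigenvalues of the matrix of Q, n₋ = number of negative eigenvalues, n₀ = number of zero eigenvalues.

The symmetric matrix is A = [[3, 5], [5, 9]].
Applying the same elementary operations to the rows and columns of A produces a congruent diagonal matrix with entries 3, 2/3.
Counting signs: 2 positive.

(2, 0, 0)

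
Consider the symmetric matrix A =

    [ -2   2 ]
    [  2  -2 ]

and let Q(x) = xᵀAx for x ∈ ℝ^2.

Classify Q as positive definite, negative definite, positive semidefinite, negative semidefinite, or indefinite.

For the 2×2 matrix [[-2, 2], [2, -2]]: det = -2·-2 − (2)² = 0, trace = -4.
det = 0 so one eigenvalue is zero; the form is semidefinite with the sign of the trace.

negative semidefinite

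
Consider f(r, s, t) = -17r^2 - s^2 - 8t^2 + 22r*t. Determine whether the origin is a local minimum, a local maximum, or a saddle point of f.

local maximum

The Hessian at the origin is H = [[-34, 0, 22], [0, -2, 0], [22, 0, -16]].
Row-reducing H symmetrically gives the diagonal entries -34, -2, -30/17.
That gives 3 negative pivots.
H is negative definite, so the origin is a strict local maximum.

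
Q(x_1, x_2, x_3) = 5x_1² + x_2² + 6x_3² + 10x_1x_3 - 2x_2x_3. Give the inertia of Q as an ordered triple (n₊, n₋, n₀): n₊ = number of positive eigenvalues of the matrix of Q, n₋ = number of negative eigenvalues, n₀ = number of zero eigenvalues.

The symmetric matrix is A = [[5, 0, 5], [0, 1, -1], [5, -1, 6]].
Applying the same elementary operations to the rows and columns of A produces a congruent diagonal matrix with entries 5, 1, 0.
That gives 2 positive, 1 zero pivots.

(2, 0, 1)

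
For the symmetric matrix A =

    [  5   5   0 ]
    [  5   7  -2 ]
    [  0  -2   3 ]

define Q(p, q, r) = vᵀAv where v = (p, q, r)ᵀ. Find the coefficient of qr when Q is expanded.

-4

The coefficient of qr is A[2,3] + A[3,2] = 2·(-2) = -4.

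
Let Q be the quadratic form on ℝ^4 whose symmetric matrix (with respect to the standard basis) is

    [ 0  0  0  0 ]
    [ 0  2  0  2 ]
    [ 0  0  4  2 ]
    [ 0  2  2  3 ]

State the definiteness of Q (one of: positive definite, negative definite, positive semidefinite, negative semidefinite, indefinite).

positive semidefinite

Symmetric row and column elimination reduces A to a congruent diagonal form with pivots 0, 2, 4, 0.
Counting signs: 2 positive, 2 zero.
Hence Q is positive semidefinite.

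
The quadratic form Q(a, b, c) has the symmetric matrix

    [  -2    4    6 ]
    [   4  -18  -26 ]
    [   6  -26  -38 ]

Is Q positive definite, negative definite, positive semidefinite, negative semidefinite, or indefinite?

Leading principal minors: Δ_1 = -2, Δ_2 = 20, Δ_3 = -8.
The signs alternate starting with Δ_1 < 0, so by Sylvester's criterion Q is negative definite.

negative definite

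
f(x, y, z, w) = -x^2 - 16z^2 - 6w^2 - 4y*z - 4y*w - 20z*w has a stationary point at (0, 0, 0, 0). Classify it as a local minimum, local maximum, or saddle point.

The Hessian at the origin is H = [[-2, 0, 0, 0], [0, 0, -4, -4], [0, -4, -32, -20], [0, -4, -20, -12]].
H is indefinite, so the origin is a saddle point.

saddle point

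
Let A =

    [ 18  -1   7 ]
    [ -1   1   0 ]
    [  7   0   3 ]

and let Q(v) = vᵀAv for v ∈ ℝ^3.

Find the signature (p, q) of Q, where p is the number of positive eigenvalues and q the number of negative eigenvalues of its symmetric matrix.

(3, 0)

Symmetric row and column elimination reduces A to a congruent diagonal form with pivots 18, 17/18, 2/17.
So there are 3 positive pivots.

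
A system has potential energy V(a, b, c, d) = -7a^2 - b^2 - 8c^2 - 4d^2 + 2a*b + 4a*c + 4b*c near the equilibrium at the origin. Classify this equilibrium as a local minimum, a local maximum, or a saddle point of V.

The Hessian at the origin is H = [[-14, 2, 4, 0], [2, -2, 4, 0], [4, 4, -16, 0], [0, 0, 0, -8]].
Symmetric row and column elimination reduces H to a congruent diagonal form with pivots -14, -12/7, -8/3, -8.
That gives 4 negative pivots.
H is negative definite, so the origin is a strict local maximum.

local maximum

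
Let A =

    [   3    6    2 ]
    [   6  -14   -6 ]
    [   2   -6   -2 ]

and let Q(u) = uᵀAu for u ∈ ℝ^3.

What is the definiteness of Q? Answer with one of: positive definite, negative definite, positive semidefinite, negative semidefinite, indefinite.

indefinite

Applying the same elementary operations to the rows and columns of A produces a congruent diagonal matrix with entries 3, -26, 20/39.
So there are 2 positive, 1 negative pivots.
Hence Q is indefinite.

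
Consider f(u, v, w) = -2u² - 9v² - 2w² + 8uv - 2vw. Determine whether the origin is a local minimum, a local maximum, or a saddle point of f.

local maximum

The Hessian at the origin is H = [[-4, 8, 0], [8, -18, -2], [0, -2, -4]].
Congruent diagonalization of H (simultaneous row and column reduction) yields pivots -4, -2, -2.
Counting signs: 3 negative.
H is negative definite, so the origin is a strict local maximum.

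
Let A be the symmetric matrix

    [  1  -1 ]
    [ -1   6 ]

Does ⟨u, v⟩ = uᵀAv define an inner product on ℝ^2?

yes

For the 2×2 matrix [[1, -1], [-1, 6]]: det = 1·6 − (-1)² = 5, trace = 7.
det > 0 so both eigenvalues share the sign of the trace; trace = 7 > 0 ⇒ both positive.
⟨·,·⟩ is an inner product exactly when A is positive definite.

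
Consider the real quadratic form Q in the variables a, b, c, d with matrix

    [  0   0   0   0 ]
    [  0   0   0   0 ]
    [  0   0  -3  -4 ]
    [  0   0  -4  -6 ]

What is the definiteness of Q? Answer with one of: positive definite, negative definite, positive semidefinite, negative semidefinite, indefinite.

negative semidefinite

Symmetric row and column elimination reduces A to a congruent diagonal form with pivots 0, 0, -3, -2/3.
So there are 2 negative, 2 zero pivots.
Hence Q is negative semidefinite.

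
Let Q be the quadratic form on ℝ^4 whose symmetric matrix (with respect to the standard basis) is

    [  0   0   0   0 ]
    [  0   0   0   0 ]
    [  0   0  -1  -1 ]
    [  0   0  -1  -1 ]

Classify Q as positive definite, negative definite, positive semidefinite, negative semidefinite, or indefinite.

negative semidefinite

Congruent diagonalization of A (simultaneous row and column reduction) yields pivots 0, 0, -1, 0.
That gives 1 negative, 3 zero pivots.
Hence Q is negative semidefinite.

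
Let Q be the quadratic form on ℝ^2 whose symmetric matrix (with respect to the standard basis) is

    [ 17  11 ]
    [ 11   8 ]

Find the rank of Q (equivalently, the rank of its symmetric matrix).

2

Congruent diagonalization of A (simultaneous row and column reduction) yields pivots 17, 15/17.
That gives 2 positive pivots.
The rank is the number of nonzero pivots: 2.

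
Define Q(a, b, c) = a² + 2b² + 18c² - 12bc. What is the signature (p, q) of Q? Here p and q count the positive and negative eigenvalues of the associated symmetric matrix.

Write A = [[1, 0, 0], [0, 2, -6], [0, -6, 18]].
Row-reducing A symmetrically gives the diagonal entries 1, 2, 0.
Counting signs: 2 positive, 1 zero.

(2, 0)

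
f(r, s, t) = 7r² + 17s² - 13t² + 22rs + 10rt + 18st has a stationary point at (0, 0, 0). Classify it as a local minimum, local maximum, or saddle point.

The Hessian at the origin is H = [[14, 22, 10], [22, 34, 18], [10, 18, -26]].
Row-reducing H symmetrically gives the diagonal entries 14, -4/7, -24.
So there are 1 positive, 2 negative pivots.
H is indefinite, so the origin is a saddle point.

saddle point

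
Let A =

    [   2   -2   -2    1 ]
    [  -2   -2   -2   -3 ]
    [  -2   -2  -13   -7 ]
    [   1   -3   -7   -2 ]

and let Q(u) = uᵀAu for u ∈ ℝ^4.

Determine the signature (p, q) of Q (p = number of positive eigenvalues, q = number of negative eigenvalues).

Applying the same elementary operations to the rows and columns of A produces a congruent diagonal matrix with entries 2, -4, -11, -1/22.
So there are 1 positive, 3 negative pivots.

(1, 3)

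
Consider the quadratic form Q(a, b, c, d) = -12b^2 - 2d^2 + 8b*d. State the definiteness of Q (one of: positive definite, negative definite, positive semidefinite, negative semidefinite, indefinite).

negative semidefinite

The associated matrix is A = [[0, 0, 0, 0], [0, -12, 0, 4], [0, 0, 0, 0], [0, 4, 0, -2]].
Row-reducing A symmetrically gives the diagonal entries 0, -12, 0, -2/3.
So there are 2 negative, 2 zero pivots.
Hence Q is negative semidefinite.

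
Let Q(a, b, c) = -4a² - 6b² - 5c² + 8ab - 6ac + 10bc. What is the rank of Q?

Write A = [[-4, 4, -3], [4, -6, 5], [-3, 5, -5]].
Row-reducing A symmetrically gives the diagonal entries -4, -2, -3/4.
Counting signs: 3 negative.
The rank is the number of nonzero pivots: 3.

3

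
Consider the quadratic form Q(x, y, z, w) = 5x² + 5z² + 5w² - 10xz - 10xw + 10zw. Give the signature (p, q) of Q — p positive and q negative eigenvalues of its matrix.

(1, 0)

The symmetric matrix is A = [[5, 0, -5, -5], [0, 0, 0, 0], [-5, 0, 5, 5], [-5, 0, 5, 5]].
Row-reducing A symmetrically gives the diagonal entries 5, 0, 0, 0.
So there are 1 positive, 3 zero pivots.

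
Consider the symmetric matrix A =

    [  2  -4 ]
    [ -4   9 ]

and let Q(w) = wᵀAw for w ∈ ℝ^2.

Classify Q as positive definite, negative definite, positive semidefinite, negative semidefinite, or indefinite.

positive definite

For the 2×2 matrix [[2, -4], [-4, 9]]: det = 2·9 − (-4)² = 2, trace = 11.
det > 0 so both eigenvalues share the sign of the trace; trace = 11 > 0 ⇒ both positive.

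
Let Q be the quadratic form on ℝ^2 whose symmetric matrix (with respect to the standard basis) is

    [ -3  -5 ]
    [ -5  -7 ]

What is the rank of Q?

2

Congruent diagonalization of A (simultaneous row and column reduction) yields pivots -3, 4/3.
Counting signs: 1 positive, 1 negative.
The rank is the number of nonzero pivots: 2.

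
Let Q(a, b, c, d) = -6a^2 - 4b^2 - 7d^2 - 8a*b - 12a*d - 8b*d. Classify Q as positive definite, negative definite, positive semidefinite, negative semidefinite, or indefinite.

Write A = [[-6, -4, 0, -6], [-4, -4, 0, -4], [0, 0, 0, 0], [-6, -4, 0, -7]].
Symmetric row and column elimination reduces A to a congruent diagonal form with pivots -6, -4/3, 0, -1.
So there are 3 negative, 1 zero pivots.
Hence Q is negative semidefinite.

negative semidefinite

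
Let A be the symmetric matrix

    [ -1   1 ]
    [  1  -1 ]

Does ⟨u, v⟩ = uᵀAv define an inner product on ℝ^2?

Symmetric row and column elimination reduces A to a congruent diagonal form with pivots -1, 0.
So there are 1 negative, 1 zero pivots.
Hence Q is negative semidefinite.
⟨·,·⟩ is an inner product exactly when A is positive definite.

no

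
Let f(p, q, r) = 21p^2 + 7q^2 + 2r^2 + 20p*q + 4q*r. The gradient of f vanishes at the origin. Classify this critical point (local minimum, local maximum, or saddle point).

The Hessian at the origin is H = [[42, 20, 0], [20, 14, 4], [0, 4, 4]].
An LDLᵀ factorisation of H has diagonal entries 42, 94/21, 20/47.
That gives 3 positive pivots.
H is positive definite, so the origin is a strict local minimum.

local minimum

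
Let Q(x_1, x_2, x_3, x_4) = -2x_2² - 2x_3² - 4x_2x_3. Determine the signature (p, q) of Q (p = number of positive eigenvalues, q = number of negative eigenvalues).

(0, 1)

The associated matrix is A = [[0, 0, 0, 0], [0, -2, -2, 0], [0, -2, -2, 0], [0, 0, 0, 0]].
Row-reducing A symmetrically gives the diagonal entries 0, -2, 0, 0.
Counting signs: 1 negative, 3 zero.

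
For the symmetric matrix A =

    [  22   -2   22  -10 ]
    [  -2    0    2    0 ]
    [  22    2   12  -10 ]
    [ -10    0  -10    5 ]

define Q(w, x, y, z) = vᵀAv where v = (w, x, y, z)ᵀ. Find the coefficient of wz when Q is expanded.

-20

The coefficient of wz is A[1,4] + A[4,1] = 2·(-10) = -20.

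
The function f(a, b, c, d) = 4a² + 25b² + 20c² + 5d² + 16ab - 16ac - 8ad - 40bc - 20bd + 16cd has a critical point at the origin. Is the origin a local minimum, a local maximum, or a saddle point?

The Hessian at the origin is H = [[8, 16, -16, -8], [16, 50, -40, -20], [-16, -40, 40, 16], [-8, -20, 16, 10]].
Symmetric row and column elimination reduces H to a congruent diagonal form with pivots 8, 18, 40/9, 2/5.
Counting signs: 4 positive.
H is positive definite, so the origin is a strict local minimum.

local minimum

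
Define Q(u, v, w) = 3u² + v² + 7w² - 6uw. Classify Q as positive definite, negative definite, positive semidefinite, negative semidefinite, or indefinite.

positive definite

The symmetric matrix of Q is A = [[3, 0, -3], [0, 1, 0], [-3, 0, 7]].
Leading principal minors: Δ_1 = 3, Δ_2 = 3, Δ_3 = 12.
All leading principal minors are positive, so by Sylvester's criterion Q is positive definite.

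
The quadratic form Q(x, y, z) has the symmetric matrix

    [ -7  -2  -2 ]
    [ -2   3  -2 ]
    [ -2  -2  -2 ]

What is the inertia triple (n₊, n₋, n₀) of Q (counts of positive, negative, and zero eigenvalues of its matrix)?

(1, 2, 0)

Applying the same elementary operations to the rows and columns of A produces a congruent diagonal matrix with entries -7, 25/7, -2.
That gives 1 positive, 2 negative pivots.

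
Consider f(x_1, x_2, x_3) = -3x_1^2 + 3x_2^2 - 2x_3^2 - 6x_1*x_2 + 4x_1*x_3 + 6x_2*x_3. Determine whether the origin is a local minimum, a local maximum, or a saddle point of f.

The Hessian at the origin is H = [[-6, -6, 4], [-6, 6, 6], [4, 6, -4]].
Applying the same elementary operations to the rows and columns of H produces a congruent diagonal matrix with entries -6, 12, -5/3.
That gives 1 positive, 2 negative pivots.
H is indefinite, so the origin is a saddle point.

saddle point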